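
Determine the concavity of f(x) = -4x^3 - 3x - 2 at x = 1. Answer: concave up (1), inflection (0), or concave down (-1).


Concavity is determined by the sign of f''(x).
f(x) = -4x^3 - 3x - 2
f'(x) = -12x^2 - 3
f''(x) = -24x
f''(1) = -24 * 1 + 0
= -24 + 0
= -24
Since f''(1) < 0, the function is concave down (-1)

-1


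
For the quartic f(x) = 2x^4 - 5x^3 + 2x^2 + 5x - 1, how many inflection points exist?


Inflection points occur where f''(x) = 0 and concavity changes.
f(x) = 2x^4 - 5x^3 + 2x^2 + 5x - 1
f'(x) = 8x^3 - 15x^2 + 4x + 5
f''(x) = 24x^2 - 30x + 4
This is a quadratic in x. Use the discriminant to count real roots.
Discriminant = (-30)^2 - 4 * 24 * 4
= 900 - 384
= 516
Since discriminant > 0, f''(x) = 0 has 2 distinct real solutions.
A quadratic with two distinct real roots changes sign at each root, so concavity changes at both.
Number of inflection points: 2

2


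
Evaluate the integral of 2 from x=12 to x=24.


The integral of a constant k over [a, b] equals k * (b - a).
integral from 12 to 24 of 2 dx
= 2 * (24 - 12)
= 2 * 12
= 24

24


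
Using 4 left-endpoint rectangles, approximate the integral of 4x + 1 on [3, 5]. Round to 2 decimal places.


Left Riemann sum uses left endpoints of each subinterval.
Interval: [3, 5], n = 4
dx = (5 - 3) / 4 = 1/2
Left endpoints: [3, 7/2, 4, 9/2]
f values: [13, 15, 17, 19]
Sum = dx * (sum of f values)
= 1/2 * 64
= 32 = 32.00

32.00


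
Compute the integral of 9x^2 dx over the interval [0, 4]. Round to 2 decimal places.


Find the antiderivative of 9x^2:
F(x) = 9/3 * x^3
Apply the Fundamental Theorem of Calculus:
F(4) - F(0)
= 9/3 * 4^3 - 9/3 * 0^3
= 9/3 * (64 - 0)
= 9/3 * 64
= 192 = 192.00

192.00


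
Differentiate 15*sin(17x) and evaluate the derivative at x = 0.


Apply the chain rule to differentiate 15*sin(17x):
d/dx [15*sin(17x)]
= 15 * cos(17x) * d/dx(17x)
= 15 * 17 * cos(17x)
= 255 * cos(17x)
Evaluate at x = 0:
= 255 * cos(0)
= 255 * 1
= 255

255


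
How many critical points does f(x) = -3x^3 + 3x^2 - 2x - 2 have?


Find where f'(x) = 0:
f(x) = -3x^3 + 3x^2 - 2x - 2
f'(x) = -9x^2 + 6x - 2
This is a quadratic in x. Use the discriminant to count real roots.
Discriminant = (6)^2 - 4 * (-9) * (-2)
= 36 - 72
= -36
Since discriminant < 0, f'(x) = 0 has no real solutions.
Number of critical points: 0

0


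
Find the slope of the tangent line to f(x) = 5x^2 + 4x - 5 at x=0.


The slope of the tangent line equals f'(x) at the point.
f(x) = 5x^2 + 4x - 5
f'(x) = 10x + 4
At x = 0:
f'(0) = 10 * 0 + 4
= 0 + 4
= 4

4


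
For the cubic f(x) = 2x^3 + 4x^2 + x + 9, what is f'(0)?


Differentiate f(x) = 2x^3 + 4x^2 + x + 9 term by term:
f'(x) = 6x^2 + 8x + 1
Substitute x = 0:
f'(0) = 6 * 0^2 + 8 * 0 + 1
= 0 + 0 + 1
= 1

1


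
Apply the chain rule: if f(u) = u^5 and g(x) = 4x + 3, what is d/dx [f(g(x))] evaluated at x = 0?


Using the chain rule: (f(g(x)))' = f'(g(x)) * g'(x)
First, find g(0):
g(0) = 4 * 0 + 3 = 3
Next, f'(u) = 5u^4
And g'(x) = 4
So f'(g(0)) * g'(0)
= 5 * 3^4 * 4
= 5 * 81 * 4
= 1620

1620


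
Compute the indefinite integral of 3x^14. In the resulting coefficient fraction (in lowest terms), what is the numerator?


Apply the power rule for integration:
integral of ax^n dx = a/(n+1) * x^(n+1) + C
integral of 3x^14 dx
= 3/15 * x^15 + C
= 1/5 * x^15 + C
The coefficient in lowest terms is 1/5, and its numerator is 1

1


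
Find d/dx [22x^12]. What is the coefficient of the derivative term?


We apply the power rule: d/dx [ax^n] = a*n * x^(n-1)
d/dx [22x^12]
= 22 * 12 * x^(12-1)
= 264x^11
The coefficient is 264

264


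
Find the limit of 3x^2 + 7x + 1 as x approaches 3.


Since polynomials are continuous, we use direct substitution.
lim(x->3) of 3x^2 + 7x + 1
= 3 * 3^2 + 7 * 3 + 1
= 27 + 21 + 1
= 49

49


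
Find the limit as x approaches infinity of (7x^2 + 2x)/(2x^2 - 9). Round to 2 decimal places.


For limits at infinity with equal-degree polynomials,
we compare leading coefficients.
Numerator leading term: 7x^2
Denominator leading term: 2x^2
Divide both by x^2:
lim = (7 + 2/x) / (2 - 9/x^2)
As x -> infinity, the 1/x and 1/x^2 terms vanish:
= 7/2 = 3.50

3.50


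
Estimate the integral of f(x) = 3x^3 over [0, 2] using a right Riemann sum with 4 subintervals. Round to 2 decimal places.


Right Riemann sum uses right endpoints of each subinterval.
Interval: [0, 2], n = 4
dx = (2 - 0) / 4 = 1/2
Right endpoints: [1/2, 1, 3/2, 2]
f values: [3/8, 3, 81/8, 24]
Sum = dx * (sum of f values)
= 1/2 * 75/2
= 75/4 = 18.75

18.75


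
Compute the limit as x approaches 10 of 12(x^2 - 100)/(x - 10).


Direct substitution gives 0/0, so we factor the numerator.
Factor: 12(x^2 - 100) = 12 * (x - 10)(x + 10)
Cancel the common factor (x - 10):
12(x^2 - 100)/(x - 10) = 12 * (x + 10)
Now substitute x = 10:
= 12 * (10 + 10) = 240

240


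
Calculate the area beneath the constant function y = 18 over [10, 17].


The area under a constant function y = 18 is a rectangle.
Width = 17 - 10 = 7
Height = 18
Area = width * height
= 7 * 18
= 126

126


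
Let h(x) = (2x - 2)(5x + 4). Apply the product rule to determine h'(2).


Let u(x) = 2x - 2 and v(x) = 5x + 4
u'(x) = 2
v'(x) = 5
Product rule: h'(x) = u'(x)*v(x) + u(x)*v'(x)
= 2 * (5x + 4) + (2x - 2) * 5
At x = 2:
u(2) = 2 * 2 - 2 = 2
v(2) = 5 * 2 + 4 = 14
h'(2) = 2 * 14 + 2 * 5
= 28 + 10
= 38

38


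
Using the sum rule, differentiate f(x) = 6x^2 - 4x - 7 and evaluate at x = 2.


Differentiate term by term using power and sum rules:
f(x) = 6x^2 - 4x - 7
f'(x) = 12x - 4
Substitute x = 2:
f'(2) = 12 * 2 - 4
= 24 - 4
= 20

20


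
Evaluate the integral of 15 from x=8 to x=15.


The integral of a constant k over [a, b] equals k * (b - a).
integral from 8 to 15 of 15 dx
= 15 * (15 - 8)
= 15 * 7
= 105

105


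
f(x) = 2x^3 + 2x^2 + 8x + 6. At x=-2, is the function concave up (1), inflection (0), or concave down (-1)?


Concavity is determined by the sign of f''(x).
f(x) = 2x^3 + 2x^2 + 8x + 6
f'(x) = 6x^2 + 4x + 8
f''(x) = 12x + 4
f''(-2) = 12 * (-2) + 4
= -24 + 4
= -20
Since f''(-2) < 0, the function is concave down (-1)

-1


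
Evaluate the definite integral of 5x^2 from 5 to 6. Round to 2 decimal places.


Find the antiderivative of 5x^2:
F(x) = 5/3 * x^3
Apply the Fundamental Theorem of Calculus:
F(6) - F(5)
= 5/3 * 6^3 - 5/3 * 5^3
= 5/3 * (216 - 125)
= 5/3 * 91
= 455/3 ≈ 151.67

151.67


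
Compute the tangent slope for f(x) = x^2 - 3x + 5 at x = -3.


The slope of the tangent line equals f'(x) at the point.
f(x) = x^2 - 3x + 5
f'(x) = 2x - 3
At x = -3:
f'(-3) = 2 * (-3) - 3
= -6 - 3
= -9

-9


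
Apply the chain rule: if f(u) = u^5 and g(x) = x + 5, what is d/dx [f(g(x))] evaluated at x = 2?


Using the chain rule: (f(g(x)))' = f'(g(x)) * g'(x)
First, find g(2):
g(2) = 1 * 2 + 5 = 7
Next, f'(u) = 5u^4
And g'(x) = 1
So f'(g(2)) * g'(2)
= 5 * 7^4 * 1
= 5 * 2401 * 1
= 12005

12005


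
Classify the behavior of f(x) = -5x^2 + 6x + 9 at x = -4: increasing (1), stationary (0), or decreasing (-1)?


Compute f'(x) to determine behavior:
f'(x) = -10x + 6
f'(-4) = -10 * (-4) + 6
= 40 + 6
= 46
Since f'(-4) > 0, the function is increasing (1)

1


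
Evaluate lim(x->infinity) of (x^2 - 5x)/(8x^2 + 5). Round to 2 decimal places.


For limits at infinity with equal-degree polynomials,
we compare leading coefficients.
Numerator leading term: x^2
Denominator leading term: 8x^2
Divide both by x^2:
lim = (1 - 5/x) / (8 + 5/x^2)
As x -> infinity, the 1/x and 1/x^2 terms vanish:
= 1/8 ≈ 0.13

0.13


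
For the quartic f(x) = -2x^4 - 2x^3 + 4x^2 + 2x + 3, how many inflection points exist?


Inflection points occur where f''(x) = 0 and concavity changes.
f(x) = -2x^4 - 2x^3 + 4x^2 + 2x + 3
f'(x) = -8x^3 - 6x^2 + 8x + 2
f''(x) = -24x^2 - 12x + 8
This is a quadratic in x. Use the discriminant to count real roots.
Discriminant = (-12)^2 - 4 * (-24) * 8
= 144 - (-768)
= 912
Since discriminant > 0, f''(x) = 0 has 2 distinct real solutions.
A quadratic with two distinct real roots changes sign at each root, so concavity changes at both.
Number of inflection points: 2

2


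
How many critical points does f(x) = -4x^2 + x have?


Find where f'(x) = 0:
f'(x) = -8x + 1
Set f'(x) = 0:
-8x + 1 = 0
x = -1 / (-8) = 1/8
This is a linear equation in x, so there is exactly one solution.
Number of critical points: 1

1


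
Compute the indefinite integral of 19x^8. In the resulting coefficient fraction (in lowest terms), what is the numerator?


Apply the power rule for integration:
integral of ax^n dx = a/(n+1) * x^(n+1) + C
integral of 19x^8 dx
= 19/9 * x^9 + C
The coefficient in lowest terms is 19/9, and its numerator is 19

19


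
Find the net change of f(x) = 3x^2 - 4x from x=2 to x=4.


Net change = f(b) - f(a)
f(x) = 3x^2 - 4x
Compute f(4):
f(4) = 3 * 4^2 - 4 * 4 + 0
= 48 - 16 + 0
= 32
Compute f(2):
f(2) = 3 * 2^2 - 4 * 2 + 0
= 12 - 8 + 0
= 4
Net change = 32 - 4 = 28

28


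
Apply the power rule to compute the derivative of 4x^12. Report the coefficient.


We apply the power rule: d/dx [ax^n] = a*n * x^(n-1)
d/dx [4x^12]
= 4 * 12 * x^(12-1)
= 48x^11
The coefficient is 48

48


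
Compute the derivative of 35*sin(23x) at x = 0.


Apply the chain rule to differentiate 35*sin(23x):
d/dx [35*sin(23x)]
= 35 * cos(23x) * d/dx(23x)
= 35 * 23 * cos(23x)
= 805 * cos(23x)
Evaluate at x = 0:
= 805 * cos(0)
= 805 * 1
= 805

805


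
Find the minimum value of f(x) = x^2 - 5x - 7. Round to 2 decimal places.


For a quadratic f(x) = ax^2 + bx + c with a > 0, the minimum is at the vertex.
Vertex x-coordinate: x = -b/(2a)
x = -(-5) / (2 * 1)
x = 5/2
Substitute back to find the minimum value:
f(5/2) = 1 * (5/2)^2 - 5 * (5/2) - 7
= 25/4 - 25/2 - 7
= -53/4 = -13.25

-13.25


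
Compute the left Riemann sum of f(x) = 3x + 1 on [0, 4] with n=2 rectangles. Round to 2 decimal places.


Left Riemann sum uses left endpoints of each subinterval.
Interval: [0, 4], n = 2
dx = (4 - 0) / 2 = 2
Left endpoints: [0, 2]
f values: [1, 7]
Sum = dx * (sum of f values)
= 2 * 8
= 16 = 16.00

16.00


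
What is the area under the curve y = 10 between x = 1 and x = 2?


The area under a constant function y = 10 is a rectangle.
Width = 2 - 1 = 1
Height = 10
Area = width * height
= 1 * 10
= 10

10


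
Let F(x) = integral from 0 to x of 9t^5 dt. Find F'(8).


By the Fundamental Theorem of Calculus (Part 1):
If F(x) = integral from 0 to x of f(t) dt, then F'(x) = f(x)
Here f(t) = 9t^5
So F'(x) = 9x^5
Evaluate at x = 8:
F'(8) = 9 * 8^5
= 9 * 32768
= 294912

294912


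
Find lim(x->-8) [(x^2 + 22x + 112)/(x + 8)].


Direct substitution gives 0/0, so we factor the numerator.
Factor: (x^2 + 22x + 112) = (x + 8)(x + 14)
Cancel the common factor (x + 8):
(x^2 + 22x + 112)/(x + 8) = (x + 14)
Now substitute x = -8:
= (-8) - (-14) = 6

6


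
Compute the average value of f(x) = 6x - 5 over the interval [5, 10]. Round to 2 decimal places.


Average value = 1/(b-a) * integral from a to b of f(x) dx
First compute the integral of 6x - 5:
F(x) = 3x^2 - 5x
F(10) = 3 * 100 - 5 * 10 = 250
F(5) = 3 * 25 - 5 * 5 = 50
Integral = 250 - 50 = 200
Average = 200 / (10 - 5) = 200 / 5
= 40 = 40.00

40.00


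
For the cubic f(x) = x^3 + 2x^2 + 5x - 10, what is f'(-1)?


Differentiate f(x) = x^3 + 2x^2 + 5x - 10 term by term:
f'(x) = 3x^2 + 4x + 5
Substitute x = -1:
f'(-1) = 3 * (-1)^2 + 4 * (-1) + 5
= 3 - 4 + 5
= 4

4


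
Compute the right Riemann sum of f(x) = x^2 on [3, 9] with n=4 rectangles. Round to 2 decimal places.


Right Riemann sum uses right endpoints of each subinterval.
Interval: [3, 9], n = 4
dx = (9 - 3) / 4 = 3/2
Right endpoints: [9/2, 6, 15/2, 9]
f values: [81/4, 36, 225/4, 81]
Sum = dx * (sum of f values)
= 3/2 * 387/2
= 1161/4 = 290.25

290.25


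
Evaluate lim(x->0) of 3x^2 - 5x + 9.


Since polynomials are continuous, we use direct substitution.
lim(x->0) of 3x^2 - 5x + 9
= 3 * 0^2 - 5 * 0 + 9
= 0 + 0 + 9
= 9

9


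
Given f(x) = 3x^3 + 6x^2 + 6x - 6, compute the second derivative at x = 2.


First derivative:
f'(x) = 9x^2 + 12x + 6
Second derivative:
f''(x) = 18x + 12
Substitute x = 2:
f''(2) = 18 * 2 + 12
= 36 + 12
= 48

48


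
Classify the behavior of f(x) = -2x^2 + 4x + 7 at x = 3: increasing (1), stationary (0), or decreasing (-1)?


Compute f'(x) to determine behavior:
f'(x) = -4x + 4
f'(3) = -4 * 3 + 4
= -12 + 4
= -8
Since f'(3) < 0, the function is decreasing (-1)

-1


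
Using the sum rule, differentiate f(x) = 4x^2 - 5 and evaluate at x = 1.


Differentiate term by term using power and sum rules:
f(x) = 4x^2 - 5
f'(x) = 8x
Substitute x = 1:
f'(1) = 8 * 1 + 0
= 8 + 0
= 8

8


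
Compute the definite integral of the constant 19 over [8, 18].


The integral of a constant k over [a, b] equals k * (b - a).
integral from 8 to 18 of 19 dx
= 19 * (18 - 8)
= 19 * 10
= 190

190


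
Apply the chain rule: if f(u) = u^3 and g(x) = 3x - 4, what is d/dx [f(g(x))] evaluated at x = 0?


Using the chain rule: (f(g(x)))' = f'(g(x)) * g'(x)
First, find g(0):
g(0) = 3 * 0 - 4 = -4
Next, f'(u) = 3u^2
And g'(x) = 3
So f'(g(0)) * g'(0)
= 3 * (-4)^2 * 3
= 3 * 16 * 3
= 144

144


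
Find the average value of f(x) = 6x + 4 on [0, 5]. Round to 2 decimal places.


Average value = 1/(b-a) * integral from a to b of f(x) dx
First compute the integral of 6x + 4:
F(x) = 3x^2 + 4x
F(5) = 3 * 25 + 4 * 5 = 95
F(0) = 3 * 0 + 4 * 0 = 0
Integral = 95 - 0 = 95
Average = 95 / (5 - 0) = 95 / 5
= 19 = 19.00

19.00


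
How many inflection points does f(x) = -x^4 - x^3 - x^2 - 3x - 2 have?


Inflection points occur where f''(x) = 0 and concavity changes.
f(x) = -x^4 - x^3 - x^2 - 3x - 2
f'(x) = -4x^3 - 3x^2 - 2x - 3
f''(x) = -12x^2 - 6x - 2
This is a quadratic in x. Use the discriminant to count real roots.
Discriminant = (-6)^2 - 4 * (-12) * (-2)
= 36 - 96
= -60
Since discriminant < 0, f''(x) = 0 has no real solutions.
Number of inflection points: 0

0


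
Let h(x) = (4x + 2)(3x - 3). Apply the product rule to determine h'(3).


Let u(x) = 4x + 2 and v(x) = 3x - 3
u'(x) = 4
v'(x) = 3
Product rule: h'(x) = u'(x)*v(x) + u(x)*v'(x)
= 4 * (3x - 3) + (4x + 2) * 3
At x = 3:
u(3) = 4 * 3 + 2 = 14
v(3) = 3 * 3 - 3 = 6
h'(3) = 4 * 6 + 14 * 3
= 24 + 42
= 66

66


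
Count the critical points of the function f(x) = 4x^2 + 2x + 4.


Find where f'(x) = 0:
f'(x) = 8x + 2
Set f'(x) = 0:
8x + 2 = 0
x = -2 / 8 = -1/4
This is a linear equation in x, so there is exactly one solution.
Number of critical points: 1

1


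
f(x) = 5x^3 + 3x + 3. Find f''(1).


First derivative:
f'(x) = 15x^2 + 3
Second derivative:
f''(x) = 30x
Substitute x = 1:
f''(1) = 30 * 1 + 0
= 30 + 0
= 30

30


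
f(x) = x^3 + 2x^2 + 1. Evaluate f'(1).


Differentiate f(x) = x^3 + 2x^2 + 1 term by term:
f'(x) = 3x^2 + 4x
Substitute x = 1:
f'(1) = 3 * 1^2 + 4 * 1 + 0
= 3 + 4 + 0
= 7

7


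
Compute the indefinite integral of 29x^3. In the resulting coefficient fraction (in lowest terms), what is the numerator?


Apply the power rule for integration:
integral of ax^n dx = a/(n+1) * x^(n+1) + C
integral of 29x^3 dx
= 29/4 * x^4 + C
The coefficient in lowest terms is 29/4, and its numerator is 29

29


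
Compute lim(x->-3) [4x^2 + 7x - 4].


Since polynomials are continuous, we use direct substitution.
lim(x->-3) of 4x^2 + 7x - 4
= 4 * (-3)^2 + 7 * (-3) - 4
= 36 - 21 - 4
= 11

11


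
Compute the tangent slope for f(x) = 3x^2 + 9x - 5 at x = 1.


The slope of the tangent line equals f'(x) at the point.
f(x) = 3x^2 + 9x - 5
f'(x) = 6x + 9
At x = 1:
f'(1) = 6 * 1 + 9
= 6 + 9
= 15

15


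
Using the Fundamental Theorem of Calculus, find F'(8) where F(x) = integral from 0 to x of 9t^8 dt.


By the Fundamental Theorem of Calculus (Part 1):
If F(x) = integral from 0 to x of f(t) dt, then F'(x) = f(x)
Here f(t) = 9t^8
So F'(x) = 9x^8
Evaluate at x = 8:
F'(8) = 9 * 8^8
= 9 * 16777216
= 150994944

150994944


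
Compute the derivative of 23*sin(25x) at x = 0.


Apply the chain rule to differentiate 23*sin(25x):
d/dx [23*sin(25x)]
= 23 * cos(25x) * d/dx(25x)
= 23 * 25 * cos(25x)
= 575 * cos(25x)
Evaluate at x = 0:
= 575 * cos(0)
= 575 * 1
= 575

575


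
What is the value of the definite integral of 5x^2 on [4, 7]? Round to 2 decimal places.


Find the antiderivative of 5x^2:
F(x) = 5/3 * x^3
Apply the Fundamental Theorem of Calculus:
F(7) - F(4)
= 5/3 * 7^3 - 5/3 * 4^3
= 5/3 * (343 - 64)
= 5/3 * 279
= 465 = 465.00

465.00


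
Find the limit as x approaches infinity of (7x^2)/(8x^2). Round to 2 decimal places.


For limits at infinity with equal-degree polynomials,
we compare leading coefficients.
Numerator leading term: 7x^2
Denominator leading term: 8x^2
Divide both by x^2:
lim = (7) / (8)
As x -> infinity, the 1/x and 1/x^2 terms vanish:
= 7/8 ≈ 0.88

0.88


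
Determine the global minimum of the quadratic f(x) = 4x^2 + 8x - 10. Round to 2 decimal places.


For a quadratic f(x) = ax^2 + bx + c with a > 0, the minimum is at the vertex.
Vertex x-coordinate: x = -b/(2a)
x = -(8) / (2 * 4)
x = -8/8 = -1
Substitute back to find the minimum value:
f(-1) = 4 * (-1)^2 + 8 * (-1) - 10
= 4 - 8 - 10
= -14 = -14.00

-14.00


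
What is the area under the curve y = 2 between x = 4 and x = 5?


The area under a constant function y = 2 is a rectangle.
Width = 5 - 4 = 1
Height = 2
Area = width * height
= 1 * 2
= 2

2


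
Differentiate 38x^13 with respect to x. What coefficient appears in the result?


We apply the power rule: d/dx [ax^n] = a*n * x^(n-1)
d/dx [38x^13]
= 38 * 13 * x^(13-1)
= 494x^12
The coefficient is 494

494


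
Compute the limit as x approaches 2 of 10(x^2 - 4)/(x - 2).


Direct substitution gives 0/0, so we factor the numerator.
Factor: 10(x^2 - 4) = 10 * (x - 2)(x + 2)
Cancel the common factor (x - 2):
10(x^2 - 4)/(x - 2) = 10 * (x + 2)
Now substitute x = 2:
= 10 * (2 + 2) = 40

40


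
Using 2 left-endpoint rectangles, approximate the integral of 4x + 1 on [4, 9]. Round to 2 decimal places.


Left Riemann sum uses left endpoints of each subinterval.
Interval: [4, 9], n = 2
dx = (9 - 4) / 2 = 5/2
Left endpoints: [4, 13/2]
f values: [17, 27]
Sum = dx * (sum of f values)
= 5/2 * 44
= 110 = 110.00

110.00


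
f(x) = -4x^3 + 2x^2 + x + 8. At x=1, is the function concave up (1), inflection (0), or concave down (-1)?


Concavity is determined by the sign of f''(x).
f(x) = -4x^3 + 2x^2 + x + 8
f'(x) = -12x^2 + 4x + 1
f''(x) = -24x + 4
f''(1) = -24 * 1 + 4
= -24 + 4
= -20
Since f''(1) < 0, the function is concave down (-1)

-1


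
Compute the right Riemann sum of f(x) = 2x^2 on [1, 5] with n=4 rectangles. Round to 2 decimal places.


Right Riemann sum uses right endpoints of each subinterval.
Interval: [1, 5], n = 4
dx = (5 - 1) / 4 = 1
Right endpoints: [2, 3, 4, 5]
f values: [8, 18, 32, 50]
Sum = dx * (sum of f values)
= 1 * 108
= 108 = 108.00

108.00


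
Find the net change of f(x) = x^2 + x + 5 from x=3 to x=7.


Net change = f(b) - f(a)
f(x) = x^2 + x + 5
Compute f(7):
f(7) = 1 * 7^2 + 1 * 7 + 5
= 49 + 7 + 5
= 61
Compute f(3):
f(3) = 1 * 3^2 + 1 * 3 + 5
= 9 + 3 + 5
= 17
Net change = 61 - 17 = 44

44


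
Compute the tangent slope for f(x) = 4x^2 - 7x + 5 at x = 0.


The slope of the tangent line equals f'(x) at the point.
f(x) = 4x^2 - 7x + 5
f'(x) = 8x - 7
At x = 0:
f'(0) = 8 * 0 - 7
= 0 - 7
= -7

-7


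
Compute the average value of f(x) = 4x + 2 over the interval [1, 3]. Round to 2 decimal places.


Average value = 1/(b-a) * integral from a to b of f(x) dx
First compute the integral of 4x + 2:
F(x) = 2x^2 + 2x
F(3) = 2 * 9 + 2 * 3 = 24
F(1) = 2 * 1 + 2 * 1 = 4
Integral = 24 - 4 = 20
Average = 20 / (3 - 1) = 20 / 2
= 10 = 10.00

10.00


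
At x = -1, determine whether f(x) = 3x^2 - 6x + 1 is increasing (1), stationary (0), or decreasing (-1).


Compute f'(x) to determine behavior:
f'(x) = 6x - 6
f'(-1) = 6 * (-1) - 6
= -6 - 6
= -12
Since f'(-1) < 0, the function is decreasing (-1)

-1


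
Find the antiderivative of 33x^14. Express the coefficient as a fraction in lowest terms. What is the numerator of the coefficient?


Apply the power rule for integration:
integral of ax^n dx = a/(n+1) * x^(n+1) + C
integral of 33x^14 dx
= 33/15 * x^15 + C
= 11/5 * x^15 + C
The coefficient in lowest terms is 11/5, and its numerator is 11

11


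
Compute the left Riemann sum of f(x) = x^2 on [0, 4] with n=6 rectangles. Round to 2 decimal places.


Left Riemann sum uses left endpoints of each subinterval.
Interval: [0, 4], n = 6
dx = (4 - 0) / 6 = 2/3
Left endpoints: [0, 2/3, 4/3, 2, 8/3, 10/3]
f values: [0, 4/9, 16/9, 4, 64/9, 100/9]
Sum = dx * (sum of f values)
= 2/3 * 220/9
= 440/27 ≈ 16.30

16.30


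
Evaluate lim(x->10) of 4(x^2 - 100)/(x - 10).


Direct substitution gives 0/0, so we factor the numerator.
Factor: 4(x^2 - 100) = 4 * (x - 10)(x + 10)
Cancel the common factor (x - 10):
4(x^2 - 100)/(x - 10) = 4 * (x + 10)
Now substitute x = 10:
= 4 * (10 + 10) = 80

80


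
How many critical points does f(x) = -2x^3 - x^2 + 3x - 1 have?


Find where f'(x) = 0:
f(x) = -2x^3 - x^2 + 3x - 1
f'(x) = -6x^2 - 2x + 3
This is a quadratic in x. Use the discriminant to count real roots.
Discriminant = (-2)^2 - 4 * (-6) * 3
= 4 - (-72)
= 76
Since discriminant > 0, f'(x) = 0 has 2 real solutions.
Number of critical points: 2

2


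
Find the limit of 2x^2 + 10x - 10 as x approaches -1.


Since polynomials are continuous, we use direct substitution.
lim(x->-1) of 2x^2 + 10x - 10
= 2 * (-1)^2 + 10 * (-1) - 10
= 2 - 10 - 10
= -18

-18


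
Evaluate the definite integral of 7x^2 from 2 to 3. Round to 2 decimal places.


Find the antiderivative of 7x^2:
F(x) = 7/3 * x^3
Apply the Fundamental Theorem of Calculus:
F(3) - F(2)
= 7/3 * 3^3 - 7/3 * 2^3
= 7/3 * (27 - 8)
= 7/3 * 19
= 133/3 ≈ 44.33

44.33


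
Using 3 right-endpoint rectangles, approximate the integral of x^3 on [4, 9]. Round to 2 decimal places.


Right Riemann sum uses right endpoints of each subinterval.
Interval: [4, 9], n = 3
dx = (9 - 4) / 3 = 5/3
Right endpoints: [17/3, 22/3, 9]
f values: [4913/27, 10648/27, 729]
Sum = dx * (sum of f values)
= 5/3 * 3916/3
= 19580/9 ≈ 2175.56

2175.56


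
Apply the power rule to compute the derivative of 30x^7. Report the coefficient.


We apply the power rule: d/dx [ax^n] = a*n * x^(n-1)
d/dx [30x^7]
= 30 * 7 * x^(7-1)
= 210x^6
The coefficient is 210

210


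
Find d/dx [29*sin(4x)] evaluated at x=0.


Apply the chain rule to differentiate 29*sin(4x):
d/dx [29*sin(4x)]
= 29 * cos(4x) * d/dx(4x)
= 29 * 4 * cos(4x)
= 116 * cos(4x)
Evaluate at x = 0:
= 116 * cos(0)
= 116 * 1
= 116

116


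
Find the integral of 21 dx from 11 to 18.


The integral of a constant k over [a, b] equals k * (b - a).
integral from 11 to 18 of 21 dx
= 21 * (18 - 11)
= 21 * 7
= 147

147


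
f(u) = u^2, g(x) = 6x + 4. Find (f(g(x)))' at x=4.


Using the chain rule: (f(g(x)))' = f'(g(x)) * g'(x)
First, find g(4):
g(4) = 6 * 4 + 4 = 28
Next, f'(u) = 2u
And g'(x) = 6
So f'(g(4)) * g'(4)
= 2 * 28 * 6
= 336

336


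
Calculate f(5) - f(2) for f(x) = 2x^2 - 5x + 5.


Net change = f(b) - f(a)
f(x) = 2x^2 - 5x + 5
Compute f(5):
f(5) = 2 * 5^2 - 5 * 5 + 5
= 50 - 25 + 5
= 30
Compute f(2):
f(2) = 2 * 2^2 - 5 * 2 + 5
= 8 - 10 + 5
= 3
Net change = 30 - 3 = 27

27


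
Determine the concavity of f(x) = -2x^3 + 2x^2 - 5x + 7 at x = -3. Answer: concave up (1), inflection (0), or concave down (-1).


Concavity is determined by the sign of f''(x).
f(x) = -2x^3 + 2x^2 - 5x + 7
f'(x) = -6x^2 + 4x - 5
f''(x) = -12x + 4
f''(-3) = -12 * (-3) + 4
= 36 + 4
= 40
Since f''(-3) > 0, the function is concave up (1)

1


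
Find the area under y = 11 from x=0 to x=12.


The area under a constant function y = 11 is a rectangle.
Width = 12 - 0 = 12
Height = 11
Area = width * height
= 12 * 11
= 132

132


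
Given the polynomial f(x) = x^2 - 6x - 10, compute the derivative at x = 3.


Differentiate term by term using power and sum rules:
f(x) = x^2 - 6x - 10
f'(x) = 2x - 6
Substitute x = 3:
f'(3) = 2 * 3 - 6
= 6 - 6
= 0

0


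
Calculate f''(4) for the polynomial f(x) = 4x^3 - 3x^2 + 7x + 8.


First derivative:
f'(x) = 12x^2 - 6x + 7
Second derivative:
f''(x) = 24x - 6
Substitute x = 4:
f''(4) = 24 * 4 - 6
= 96 - 6
= 90

90


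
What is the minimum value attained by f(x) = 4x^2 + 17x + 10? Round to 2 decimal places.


For a quadratic f(x) = ax^2 + bx + c with a > 0, the minimum is at the vertex.
Vertex x-coordinate: x = -b/(2a)
x = -(17) / (2 * 4)
x = -17/8
Substitute back to find the minimum value:
f(-17/8) = 4 * (-17/8)^2 + 17 * (-17/8) + 10
= 289/16 - 289/8 + 10
= -129/16 ≈ -8.06

-8.06


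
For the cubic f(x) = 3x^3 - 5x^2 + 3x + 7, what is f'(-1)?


Differentiate f(x) = 3x^3 - 5x^2 + 3x + 7 term by term:
f'(x) = 9x^2 - 10x + 3
Substitute x = -1:
f'(-1) = 9 * (-1)^2 - 10 * (-1) + 3
= 9 + 10 + 3
= 22

22


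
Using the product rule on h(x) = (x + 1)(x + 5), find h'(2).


Let u(x) = x + 1 and v(x) = x + 5
u'(x) = 1
v'(x) = 1
Product rule: h'(x) = u'(x)*v(x) + u(x)*v'(x)
= 1 * (x + 5) + (x + 1) * 1
At x = 2:
u(2) = 1 * 2 + 1 = 3
v(2) = 1 * 2 + 5 = 7
h'(2) = 1 * 7 + 3 * 1
= 7 + 3
= 10

10


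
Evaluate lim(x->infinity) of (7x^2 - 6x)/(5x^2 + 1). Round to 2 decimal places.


For limits at infinity with equal-degree polynomials,
we compare leading coefficients.
Numerator leading term: 7x^2
Denominator leading term: 5x^2
Divide both by x^2:
lim = (7 - 6/x) / (5 + 1/x^2)
As x -> infinity, the 1/x and 1/x^2 terms vanish:
= 7/5 = 1.40

1.40


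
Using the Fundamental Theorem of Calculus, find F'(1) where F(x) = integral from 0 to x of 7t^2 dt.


By the Fundamental Theorem of Calculus (Part 1):
If F(x) = integral from 0 to x of f(t) dt, then F'(x) = f(x)
Here f(t) = 7t^2
So F'(x) = 7x^2
Evaluate at x = 1:
F'(1) = 7 * 1^2
= 7 * 1
= 7

7


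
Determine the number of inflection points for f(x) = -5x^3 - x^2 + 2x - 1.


Inflection points occur where f''(x) = 0 and concavity changes.
f(x) = -5x^3 - x^2 + 2x - 1
f'(x) = -15x^2 - 2x + 2
f''(x) = -30x - 2
Set f''(x) = 0:
-30x - 2 = 0
x = 2 / (-30) = -1/15
Since f''(x) is linear (degree 1), it changes sign at this point.
Therefore there is exactly 1 inflection point.

1


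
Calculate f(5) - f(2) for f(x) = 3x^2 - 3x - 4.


Net change = f(b) - f(a)
f(x) = 3x^2 - 3x - 4
Compute f(5):
f(5) = 3 * 5^2 - 3 * 5 - 4
= 75 - 15 - 4
= 56
Compute f(2):
f(2) = 3 * 2^2 - 3 * 2 - 4
= 12 - 6 - 4
= 2
Net change = 56 - 2 = 54

54


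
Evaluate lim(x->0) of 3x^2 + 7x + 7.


Since polynomials are continuous, we use direct substitution.
lim(x->0) of 3x^2 + 7x + 7
= 3 * 0^2 + 7 * 0 + 7
= 0 + 0 + 7
= 7

7


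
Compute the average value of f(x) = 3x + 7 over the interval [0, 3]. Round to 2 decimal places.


Average value = 1/(b-a) * integral from a to b of f(x) dx
First compute the integral of 3x + 7:
F(x) = (3/2)x^2 + 7x
F(3) = 3/2 * 9 + 7 * 3 = 69/2
F(0) = 3/2 * 0 + 7 * 0 = 0
Integral = 69/2 - 0 = 69/2
Average = (69/2) / (3 - 0) = (69/2) / 3
= 23/2 = 11.50

11.50


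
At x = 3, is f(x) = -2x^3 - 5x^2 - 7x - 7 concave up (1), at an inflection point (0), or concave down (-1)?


Concavity is determined by the sign of f''(x).
f(x) = -2x^3 - 5x^2 - 7x - 7
f'(x) = -6x^2 - 10x - 7
f''(x) = -12x - 10
f''(3) = -12 * 3 - 10
= -36 - 10
= -46
Since f''(3) < 0, the function is concave down (-1)

-1


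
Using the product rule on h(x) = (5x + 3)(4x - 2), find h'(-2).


Let u(x) = 5x + 3 and v(x) = 4x - 2
u'(x) = 5
v'(x) = 4
Product rule: h'(x) = u'(x)*v(x) + u(x)*v'(x)
= 5 * (4x - 2) + (5x + 3) * 4
At x = -2:
u(-2) = 5 * (-2) + 3 = -7
v(-2) = 4 * (-2) - 2 = -10
h'(-2) = 5 * (-10) + (-7) * 4
= -50 - 28
= -78

-78


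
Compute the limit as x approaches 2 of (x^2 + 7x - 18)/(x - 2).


Direct substitution gives 0/0, so we factor the numerator.
Factor: (x^2 + 7x - 18) = (x - 2)(x + 9)
Cancel the common factor (x - 2):
(x^2 + 7x - 18)/(x - 2) = (x + 9)
Now substitute x = 2:
= (2) - (-9) = 11

11


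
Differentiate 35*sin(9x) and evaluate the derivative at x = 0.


Apply the chain rule to differentiate 35*sin(9x):
d/dx [35*sin(9x)]
= 35 * cos(9x) * d/dx(9x)
= 35 * 9 * cos(9x)
= 315 * cos(9x)
Evaluate at x = 0:
= 315 * cos(0)
= 315 * 1
= 315

315


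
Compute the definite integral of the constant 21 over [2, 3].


The integral of a constant k over [a, b] equals k * (b - a).
integral from 2 to 3 of 21 dx
= 21 * (3 - 2)
= 21 * 1
= 21

21


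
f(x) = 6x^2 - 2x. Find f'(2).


Differentiate term by term using power and sum rules:
f(x) = 6x^2 - 2x
f'(x) = 12x - 2
Substitute x = 2:
f'(2) = 12 * 2 - 2
= 24 - 2
= 22

22


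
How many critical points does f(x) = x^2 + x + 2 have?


Find where f'(x) = 0:
f'(x) = 2x + 1
Set f'(x) = 0:
2x + 1 = 0
x = -1 / 2 = -1/2
This is a linear equation in x, so there is exactly one solution.
Number of critical points: 1

1


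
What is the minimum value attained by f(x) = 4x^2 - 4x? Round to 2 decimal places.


For a quadratic f(x) = ax^2 + bx + c with a > 0, the minimum is at the vertex.
Vertex x-coordinate: x = -b/(2a)
x = -(-4) / (2 * 4)
x = 4/8 = 1/2
Substitute back to find the minimum value:
f(1/2) = 4 * (1/2)^2 - 4 * (1/2) + 0
= 1 - 2 + 0
= -1 = -1.00

-1.00


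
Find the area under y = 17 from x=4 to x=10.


The area under a constant function y = 17 is a rectangle.
Width = 10 - 4 = 6
Height = 17
Area = width * height
= 6 * 17
= 102

102


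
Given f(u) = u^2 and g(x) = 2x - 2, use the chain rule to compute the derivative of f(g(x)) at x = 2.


Using the chain rule: (f(g(x)))' = f'(g(x)) * g'(x)
First, find g(2):
g(2) = 2 * 2 - 2 = 2
Next, f'(u) = 2u
And g'(x) = 2
So f'(g(2)) * g'(2)
= 2 * 2 * 2
= 8

8


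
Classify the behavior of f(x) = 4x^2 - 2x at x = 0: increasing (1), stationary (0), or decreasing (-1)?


Compute f'(x) to determine behavior:
f'(x) = 8x - 2
f'(0) = 8 * 0 - 2
= 0 - 2
= -2
Since f'(0) < 0, the function is decreasing (-1)

-1


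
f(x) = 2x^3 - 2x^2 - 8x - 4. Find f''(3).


First derivative:
f'(x) = 6x^2 - 4x - 8
Second derivative:
f''(x) = 12x - 4
Substitute x = 3:
f''(3) = 12 * 3 - 4
= 36 - 4
= 32

32


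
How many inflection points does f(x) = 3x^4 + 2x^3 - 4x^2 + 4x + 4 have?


Inflection points occur where f''(x) = 0 and concavity changes.
f(x) = 3x^4 + 2x^3 - 4x^2 + 4x + 4
f'(x) = 12x^3 + 6x^2 - 8x + 4
f''(x) = 36x^2 + 12x - 8
This is a quadratic in x. Use the discriminant to count real roots.
Discriminant = (12)^2 - 4 * 36 * (-8)
= 144 - (-1152)
= 1296
Since discriminant > 0, f''(x) = 0 has 2 distinct real solutions.
A quadratic with two distinct real roots changes sign at each root, so concavity changes at both.
Number of inflection points: 2

2


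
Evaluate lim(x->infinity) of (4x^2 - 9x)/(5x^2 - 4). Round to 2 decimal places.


For limits at infinity with equal-degree polynomials,
we compare leading coefficients.
Numerator leading term: 4x^2
Denominator leading term: 5x^2
Divide both by x^2:
lim = (4 - 9/x) / (5 - 4/x^2)
As x -> infinity, the 1/x and 1/x^2 terms vanish:
= 4/5 = 0.80

0.80


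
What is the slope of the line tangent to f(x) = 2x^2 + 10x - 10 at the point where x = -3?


The slope of the tangent line equals f'(x) at the point.
f(x) = 2x^2 + 10x - 10
f'(x) = 4x + 10
At x = -3:
f'(-3) = 4 * (-3) + 10
= -12 + 10
= -2

-2


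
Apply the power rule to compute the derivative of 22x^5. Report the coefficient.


We apply the power rule: d/dx [ax^n] = a*n * x^(n-1)
d/dx [22x^5]
= 22 * 5 * x^(5-1)
= 110x^4
The coefficient is 110

110


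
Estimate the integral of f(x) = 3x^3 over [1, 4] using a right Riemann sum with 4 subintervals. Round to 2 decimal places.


Right Riemann sum uses right endpoints of each subinterval.
Interval: [1, 4], n = 4
dx = (4 - 1) / 4 = 3/4
Right endpoints: [7/4, 5/2, 13/4, 4]
f values: [1029/64, 375/8, 6591/64, 192]
Sum = dx * (sum of f values)
= 3/4 * 5727/16
= 17181/64 ≈ 268.45

268.45


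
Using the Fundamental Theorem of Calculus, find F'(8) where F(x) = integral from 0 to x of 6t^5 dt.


By the Fundamental Theorem of Calculus (Part 1):
If F(x) = integral from 0 to x of f(t) dt, then F'(x) = f(x)
Here f(t) = 6t^5
So F'(x) = 6x^5
Evaluate at x = 8:
F'(8) = 6 * 8^5
= 6 * 32768
= 196608

196608


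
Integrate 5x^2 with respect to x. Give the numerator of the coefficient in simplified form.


Apply the power rule for integration:
integral of ax^n dx = a/(n+1) * x^(n+1) + C
integral of 5x^2 dx
= 5/3 * x^3 + C
The coefficient in lowest terms is 5/3, and its numerator is 5

5


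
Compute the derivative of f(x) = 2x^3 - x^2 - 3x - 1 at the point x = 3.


Differentiate f(x) = 2x^3 - x^2 - 3x - 1 term by term:
f'(x) = 6x^2 - 2x - 3
Substitute x = 3:
f'(3) = 6 * 3^2 - 2 * 3 - 3
= 54 - 6 - 3
= 45

45


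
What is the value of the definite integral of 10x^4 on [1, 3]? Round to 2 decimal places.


Find the antiderivative of 10x^4:
F(x) = 10/5 * x^5
Apply the Fundamental Theorem of Calculus:
F(3) - F(1)
= 10/5 * 3^5 - 10/5 * 1^5
= 10/5 * (243 - 1)
= 10/5 * 242
= 484 = 484.00

484.00


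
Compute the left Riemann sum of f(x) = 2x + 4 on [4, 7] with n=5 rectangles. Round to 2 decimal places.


Left Riemann sum uses left endpoints of each subinterval.
Interval: [4, 7], n = 5
dx = (7 - 4) / 5 = 3/5
Left endpoints: [4, 23/5, 26/5, 29/5, 32/5]
f values: [12, 66/5, 72/5, 78/5, 84/5]
Sum = dx * (sum of f values)
= 3/5 * 72
= 216/5 = 43.20

43.20


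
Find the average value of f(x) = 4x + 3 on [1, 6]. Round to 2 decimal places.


Average value = 1/(b-a) * integral from a to b of f(x) dx
First compute the integral of 4x + 3:
F(x) = 2x^2 + 3x
F(6) = 2 * 36 + 3 * 6 = 90
F(1) = 2 * 1 + 3 * 1 = 5
Integral = 90 - 5 = 85
Average = 85 / (6 - 1) = 85 / 5
= 17 = 17.00

17.00


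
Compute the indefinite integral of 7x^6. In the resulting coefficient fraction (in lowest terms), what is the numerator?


Apply the power rule for integration:
integral of ax^n dx = a/(n+1) * x^(n+1) + C
integral of 7x^6 dx
= 7/7 * x^7 + C
= 1 * x^7 + C
The coefficient in lowest terms is 1 = 1/1, so its numerator is 1

1


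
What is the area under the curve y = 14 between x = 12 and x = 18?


The area under a constant function y = 14 is a rectangle.
Width = 18 - 12 = 6
Height = 14
Area = width * height
= 6 * 14
= 84

84


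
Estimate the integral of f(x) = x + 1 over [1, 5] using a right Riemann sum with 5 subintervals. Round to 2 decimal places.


Right Riemann sum uses right endpoints of each subinterval.
Interval: [1, 5], n = 5
dx = (5 - 1) / 5 = 4/5
Right endpoints: [9/5, 13/5, 17/5, 21/5, 5]
f values: [14/5, 18/5, 22/5, 26/5, 6]
Sum = dx * (sum of f values)
= 4/5 * 22
= 88/5 = 17.60

17.60


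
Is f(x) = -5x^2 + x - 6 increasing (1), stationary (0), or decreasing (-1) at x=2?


Compute f'(x) to determine behavior:
f'(x) = -10x + 1
f'(2) = -10 * 2 + 1
= -20 + 1
= -19
Since f'(2) < 0, the function is decreasing (-1)

-1


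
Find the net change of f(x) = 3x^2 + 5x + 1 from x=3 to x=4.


Net change = f(b) - f(a)
f(x) = 3x^2 + 5x + 1
Compute f(4):
f(4) = 3 * 4^2 + 5 * 4 + 1
= 48 + 20 + 1
= 69
Compute f(3):
f(3) = 3 * 3^2 + 5 * 3 + 1
= 27 + 15 + 1
= 43
Net change = 69 - 43 = 26

26


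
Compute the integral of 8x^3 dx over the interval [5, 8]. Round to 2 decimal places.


Find the antiderivative of 8x^3:
F(x) = 8/4 * x^4
Apply the Fundamental Theorem of Calculus:
F(8) - F(5)
= 8/4 * 8^4 - 8/4 * 5^4
= 8/4 * (4096 - 625)
= 8/4 * 3471
= 6942 = 6942.00

6942.00


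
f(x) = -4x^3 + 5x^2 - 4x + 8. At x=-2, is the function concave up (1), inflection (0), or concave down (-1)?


Concavity is determined by the sign of f''(x).
f(x) = -4x^3 + 5x^2 - 4x + 8
f'(x) = -12x^2 + 10x - 4
f''(x) = -24x + 10
f''(-2) = -24 * (-2) + 10
= 48 + 10
= 58
Since f''(-2) > 0, the function is concave up (1)

1


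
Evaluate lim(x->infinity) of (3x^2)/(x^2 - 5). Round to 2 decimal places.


For limits at infinity with equal-degree polynomials,
we compare leading coefficients.
Numerator leading term: 3x^2
Denominator leading term: x^2
Divide both by x^2:
lim = (3) / (1 - 5/x^2)
As x -> infinity, the 1/x and 1/x^2 terms vanish:
= 3/1 = 3 = 3.00

3.00


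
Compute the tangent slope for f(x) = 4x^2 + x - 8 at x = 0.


The slope of the tangent line equals f'(x) at the point.
f(x) = 4x^2 + x - 8
f'(x) = 8x + 1
At x = 0:
f'(0) = 8 * 0 + 1
= 0 + 1
= 1

1


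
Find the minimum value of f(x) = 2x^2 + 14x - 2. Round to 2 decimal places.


For a quadratic f(x) = ax^2 + bx + c with a > 0, the minimum is at the vertex.
Vertex x-coordinate: x = -b/(2a)
x = -(14) / (2 * 2)
x = -14/4 = -7/2
Substitute back to find the minimum value:
f(-7/2) = 2 * (-7/2)^2 + 14 * (-7/2) - 2
= 49/2 - 49 - 2
= -53/2 = -26.50

-26.50


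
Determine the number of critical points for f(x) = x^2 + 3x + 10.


Find where f'(x) = 0:
f'(x) = 2x + 3
Set f'(x) = 0:
2x + 3 = 0
x = -3 / 2 = -3/2
This is a linear equation in x, so there is exactly one solution.
Number of critical points: 1

1


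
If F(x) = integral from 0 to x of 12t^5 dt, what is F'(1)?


By the Fundamental Theorem of Calculus (Part 1):
If F(x) = integral from 0 to x of f(t) dt, then F'(x) = f(x)
Here f(t) = 12t^5
So F'(x) = 12x^5
Evaluate at x = 1:
F'(1) = 12 * 1^5
= 12 * 1
= 12

12


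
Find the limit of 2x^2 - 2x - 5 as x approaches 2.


Since polynomials are continuous, we use direct substitution.
lim(x->2) of 2x^2 - 2x - 5
= 2 * 2^2 - 2 * 2 - 5
= 8 - 4 - 5
= -1

-1


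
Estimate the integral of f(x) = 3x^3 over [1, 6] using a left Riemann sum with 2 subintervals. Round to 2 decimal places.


Left Riemann sum uses left endpoints of each subinterval.
Interval: [1, 6], n = 2
dx = (6 - 1) / 2 = 5/2
Left endpoints: [1, 7/2]
f values: [3, 1029/8]
Sum = dx * (sum of f values)
= 5/2 * 1053/8
= 5265/16 ≈ 329.06

329.06


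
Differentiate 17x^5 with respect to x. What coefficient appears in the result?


We apply the power rule: d/dx [ax^n] = a*n * x^(n-1)
d/dx [17x^5]
= 17 * 5 * x^(5-1)
= 85x^4
The coefficient is 85

85


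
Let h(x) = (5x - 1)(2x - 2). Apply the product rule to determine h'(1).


Let u(x) = 5x - 1 and v(x) = 2x - 2
u'(x) = 5
v'(x) = 2
Product rule: h'(x) = u'(x)*v(x) + u(x)*v'(x)
= 5 * (2x - 2) + (5x - 1) * 2
At x = 1:
u(1) = 5 * 1 - 1 = 4
v(1) = 2 * 1 - 2 = 0
h'(1) = 5 * 0 + 4 * 2
= 0 + 8
= 8

8


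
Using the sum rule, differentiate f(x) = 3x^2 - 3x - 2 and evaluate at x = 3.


Differentiate term by term using power and sum rules:
f(x) = 3x^2 - 3x - 2
f'(x) = 6x - 3
Substitute x = 3:
f'(3) = 6 * 3 - 3
= 18 - 3
= 15

15


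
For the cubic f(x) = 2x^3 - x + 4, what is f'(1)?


Differentiate f(x) = 2x^3 - x + 4 term by term:
f'(x) = 6x^2 - 1
Substitute x = 1:
f'(1) = 6 * 1^2 + 0 * 1 - 1
= 6 + 0 - 1
= 5

5


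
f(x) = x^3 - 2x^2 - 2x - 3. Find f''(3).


First derivative:
f'(x) = 3x^2 - 4x - 2
Second derivative:
f''(x) = 6x - 4
Substitute x = 3:
f''(3) = 6 * 3 - 4
= 18 - 4
= 14

14


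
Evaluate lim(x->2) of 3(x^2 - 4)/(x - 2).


Direct substitution gives 0/0, so we factor the numerator.
Factor: 3(x^2 - 4) = 3 * (x - 2)(x + 2)
Cancel the common factor (x - 2):
3(x^2 - 4)/(x - 2) = 3 * (x + 2)
Now substitute x = 2:
= 3 * (2 + 2) = 12

12


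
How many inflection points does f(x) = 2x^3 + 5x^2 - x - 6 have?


Inflection points occur where f''(x) = 0 and concavity changes.
f(x) = 2x^3 + 5x^2 - x - 6
f'(x) = 6x^2 + 10x - 1
f''(x) = 12x + 10
Set f''(x) = 0:
12x + 10 = 0
x = -10 / 12 = -5/6
Since f''(x) is linear (degree 1), it changes sign at this point.
Therefore there is exactly 1 inflection point.

1


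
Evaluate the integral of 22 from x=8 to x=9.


The integral of a constant k over [a, b] equals k * (b - a).
integral from 8 to 9 of 22 dx
= 22 * (9 - 8)
= 22 * 1
= 22

22


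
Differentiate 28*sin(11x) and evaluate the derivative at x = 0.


Apply the chain rule to differentiate 28*sin(11x):
d/dx [28*sin(11x)]
= 28 * cos(11x) * d/dx(11x)
= 28 * 11 * cos(11x)
= 308 * cos(11x)
Evaluate at x = 0:
= 308 * cos(0)
= 308 * 1
= 308

308
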